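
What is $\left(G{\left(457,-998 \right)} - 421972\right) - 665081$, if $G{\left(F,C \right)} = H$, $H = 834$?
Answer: $-1086219$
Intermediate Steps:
$G{\left(F,C \right)} = 834$
$\left(G{\left(457,-998 \right)} - 421972\right) - 665081 = \left(834 - 421972\right) - 665081 = -421138 - 665081 = -1086219$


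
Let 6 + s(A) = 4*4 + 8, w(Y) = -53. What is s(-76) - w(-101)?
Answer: 71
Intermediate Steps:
s(A) = 18 (s(A) = -6 + (4*4 + 8) = -6 + (16 + 8) = -6 + 24 = 18)
s(-76) - w(-101) = 18 - 1*(-53) = 18 + 53 = 71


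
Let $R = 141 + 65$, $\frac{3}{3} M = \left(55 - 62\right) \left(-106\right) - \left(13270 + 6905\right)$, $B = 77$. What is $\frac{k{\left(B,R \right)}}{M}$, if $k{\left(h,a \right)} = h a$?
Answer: $- \frac{15862}{19433} \approx -0.81624$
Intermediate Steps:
$M = -19433$ ($M = \left(55 - 62\right) \left(-106\right) - \left(13270 + 6905\right) = \left(-7\right) \left(-106\right) - 20175 = 742 - 20175 = -19433$)
$R = 206$
$k{\left(h,a \right)} = a h$
$\frac{k{\left(B,R \right)}}{M} = \frac{206 \cdot 77}{-19433} = 15862 \left(- \frac{1}{19433}\right) = - \frac{15862}{19433}$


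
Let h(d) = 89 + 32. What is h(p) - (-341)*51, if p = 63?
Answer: 17512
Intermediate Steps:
h(d) = 121
h(p) - (-341)*51 = 121 - (-341)*51 = 121 - 1*(-17391) = 121 + 17391 = 17512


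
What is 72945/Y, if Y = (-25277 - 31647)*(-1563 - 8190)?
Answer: 24315/185059924 ≈ 0.00013139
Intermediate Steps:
Y = 555179772 (Y = -56924*(-9753) = 555179772)
72945/Y = 72945/555179772 = 72945*(1/555179772) = 24315/185059924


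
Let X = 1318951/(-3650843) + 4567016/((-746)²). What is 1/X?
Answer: 507938135747/3984860264943 ≈ 0.12747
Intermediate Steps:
X = 3984860264943/507938135747 (X = 1318951*(-1/3650843) + 4567016/556516 = -1318951/3650843 + 4567016*(1/556516) = -1318951/3650843 + 1141754/139129 = 3984860264943/507938135747 ≈ 7.8452)
1/X = 1/(3984860264943/507938135747) = 507938135747/3984860264943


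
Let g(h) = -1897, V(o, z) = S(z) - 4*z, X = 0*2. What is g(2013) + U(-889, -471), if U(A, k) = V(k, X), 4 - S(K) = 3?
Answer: -1896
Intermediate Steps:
S(K) = 1 (S(K) = 4 - 1*3 = 4 - 3 = 1)
X = 0
V(o, z) = 1 - 4*z
U(A, k) = 1 (U(A, k) = 1 - 4*0 = 1 + 0 = 1)
g(2013) + U(-889, -471) = -1897 + 1 = -1896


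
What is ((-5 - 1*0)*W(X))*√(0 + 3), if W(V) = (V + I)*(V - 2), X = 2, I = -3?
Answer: 0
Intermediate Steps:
W(V) = (-3 + V)*(-2 + V) (W(V) = (V - 3)*(V - 2) = (-3 + V)*(-2 + V))
((-5 - 1*0)*W(X))*√(0 + 3) = ((-5 - 1*0)*(6 + 2² - 5*2))*√(0 + 3) = ((-5 + 0)*(6 + 4 - 10))*√3 = (-5*0)*√3 = 0*√3 = 0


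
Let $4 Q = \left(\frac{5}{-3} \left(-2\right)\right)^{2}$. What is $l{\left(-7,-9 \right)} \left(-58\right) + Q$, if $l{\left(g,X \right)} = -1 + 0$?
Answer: $\frac{547}{9} \approx 60.778$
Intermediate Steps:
$l{\left(g,X \right)} = -1$
$Q = \frac{25}{9}$ ($Q = \frac{\left(\frac{5}{-3} \left(-2\right)\right)^{2}}{4} = \frac{\left(5 \left(- \frac{1}{3}\right) \left(-2\right)\right)^{2}}{4} = \frac{\left(\left(- \frac{5}{3}\right) \left(-2\right)\right)^{2}}{4} = \frac{\left(\frac{10}{3}\right)^{2}}{4} = \frac{1}{4} \cdot \frac{100}{9} = \frac{25}{9} \approx 2.7778$)
$l{\left(-7,-9 \right)} \left(-58\right) + Q = \left(-1\right) \left(-58\right) + \frac{25}{9} = 58 + \frac{25}{9} = \frac{547}{9}$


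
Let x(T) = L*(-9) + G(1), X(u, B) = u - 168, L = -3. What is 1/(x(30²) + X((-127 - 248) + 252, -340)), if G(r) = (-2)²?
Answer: -1/260 ≈ -0.0038462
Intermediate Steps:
X(u, B) = -168 + u
G(r) = 4
x(T) = 31 (x(T) = -3*(-9) + 4 = 27 + 4 = 31)
1/(x(30²) + X((-127 - 248) + 252, -340)) = 1/(31 + (-168 + ((-127 - 248) + 252))) = 1/(31 + (-168 + (-375 + 252))) = 1/(31 + (-168 - 123)) = 1/(31 - 291) = 1/(-260) = -1/260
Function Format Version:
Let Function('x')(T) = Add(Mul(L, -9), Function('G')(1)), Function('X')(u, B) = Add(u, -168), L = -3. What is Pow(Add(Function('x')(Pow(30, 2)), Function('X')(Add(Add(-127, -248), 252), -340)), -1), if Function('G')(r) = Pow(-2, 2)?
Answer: Rational(-1, 260) ≈ -0.0038462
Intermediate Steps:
Function('X')(u, B) = Add(-168, u)
Function('G')(r) = 4
Function('x')(T) = 31 (Function('x')(T) = Add(Mul(-3, -9), 4) = Add(27, 4) = 31)
Pow(Add(Function('x')(Pow(30, 2)), Function('X')(Add(Add(-127, -248), 252), -340)), -1) = Pow(Add(31, Add(-168, Add(Add(-127, -248), 252))), -1) = Pow(Add(31, Add(-168, Add(-375, 252))), -1) = Pow(Add(31, Add(-168, -123)), -1) = Pow(Add(31, -291), -1) = Pow(-260, -1) = Rational(-1, 260)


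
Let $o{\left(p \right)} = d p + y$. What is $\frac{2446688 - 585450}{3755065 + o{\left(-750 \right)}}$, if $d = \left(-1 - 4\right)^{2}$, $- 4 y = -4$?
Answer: $\frac{930619}{1868158} \approx 0.49815$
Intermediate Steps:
$y = 1$ ($y = \left(- \frac{1}{4}\right) \left(-4\right) = 1$)
$d = 25$ ($d = \left(-5\right)^{2} = 25$)
$o{\left(p \right)} = 1 + 25 p$ ($o{\left(p \right)} = 25 p + 1 = 1 + 25 p$)
$\frac{2446688 - 585450}{3755065 + o{\left(-750 \right)}} = \frac{2446688 - 585450}{3755065 + \left(1 + 25 \left(-750\right)\right)} = \frac{1861238}{3755065 + \left(1 - 18750\right)} = \frac{1861238}{3755065 - 18749} = \frac{1861238}{3736316} = 1861238 \cdot \frac{1}{3736316} = \frac{930619}{1868158}$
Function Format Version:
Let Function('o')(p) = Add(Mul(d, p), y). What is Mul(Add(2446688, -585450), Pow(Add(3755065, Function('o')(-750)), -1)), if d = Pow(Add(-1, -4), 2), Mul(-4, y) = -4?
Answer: Rational(930619, 1868158) ≈ 0.49815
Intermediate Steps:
y = 1 (y = Mul(Rational(-1, 4), -4) = 1)
d = 25 (d = Pow(-5, 2) = 25)
Function('o')(p) = Add(1, Mul(25, p)) (Function('o')(p) = Add(Mul(25, p), 1) = Add(1, Mul(25, p)))
Mul(Add(2446688, -585450), Pow(Add(3755065, Function('o')(-750)), -1)) = Mul(Add(2446688, -585450), Pow(Add(3755065, Add(1, Mul(25, -750))), -1)) = Mul(1861238, Pow(Add(3755065, Add(1, -18750)), -1)) = Mul(1861238, Pow(Add(3755065, -18749), -1)) = Mul(1861238, Pow(3736316, -1)) = Mul(1861238, Rational(1, 3736316)) = Rational(930619, 1868158)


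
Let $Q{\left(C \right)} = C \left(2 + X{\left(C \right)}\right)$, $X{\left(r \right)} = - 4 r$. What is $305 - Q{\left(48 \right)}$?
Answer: $9425$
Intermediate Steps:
$Q{\left(C \right)} = C \left(2 - 4 C\right)$
$305 - Q{\left(48 \right)} = 305 - 2 \cdot 48 \left(1 - 96\right) = 305 - 2 \cdot 48 \left(-95\right) = 305 - -9120 = 305 + 9120 = 9425$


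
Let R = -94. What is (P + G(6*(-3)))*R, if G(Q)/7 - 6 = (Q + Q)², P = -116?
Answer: -845812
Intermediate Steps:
G(Q) = 42 + 28*Q² (G(Q) = 42 + 7*(Q + Q)² = 42 + 7*(2*Q)² = 42 + 7*(4*Q²) = 42 + 28*Q²)
(P + G(6*(-3)))*R = (-116 + (42 + 28*(6*(-3))²))*(-94) = (-116 + (42 + 28*(-18)²))*(-94) = (-116 + (42 + 28*324))*(-94) = (-116 + (42 + 9072))*(-94) = (-116 + 9114)*(-94) = 8998*(-94) = -845812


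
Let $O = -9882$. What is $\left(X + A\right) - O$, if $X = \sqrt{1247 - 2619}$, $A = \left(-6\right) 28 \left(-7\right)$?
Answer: $11058 + 14 i \sqrt{7} \approx 11058.0 + 37.041 i$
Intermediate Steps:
$A = 1176$ ($A = \left(-168\right) \left(-7\right) = 1176$)
$X = 14 i \sqrt{7}$ ($X = \sqrt{-1372} = 14 i \sqrt{7} \approx 37.041 i$)
$\left(X + A\right) - O = \left(14 i \sqrt{7} + 1176\right) - -9882 = \left(1176 + 14 i \sqrt{7}\right) + 9882 = 11058 + 14 i \sqrt{7}$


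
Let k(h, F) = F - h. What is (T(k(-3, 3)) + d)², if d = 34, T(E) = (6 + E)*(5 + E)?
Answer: 27556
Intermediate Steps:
T(E) = (5 + E)*(6 + E)
(T(k(-3, 3)) + d)² = ((30 + (3 - 1*(-3))² + 11*(3 - 1*(-3))) + 34)² = ((30 + (3 + 3)² + 11*(3 + 3)) + 34)² = ((30 + 6² + 11*6) + 34)² = ((30 + 36 + 66) + 34)² = (132 + 34)² = 166² = 27556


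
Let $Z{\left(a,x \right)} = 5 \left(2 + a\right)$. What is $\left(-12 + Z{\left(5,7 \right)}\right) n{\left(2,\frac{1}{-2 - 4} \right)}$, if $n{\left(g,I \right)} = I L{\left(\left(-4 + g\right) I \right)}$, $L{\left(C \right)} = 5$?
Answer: $- \frac{115}{6} \approx -19.167$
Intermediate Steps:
$Z{\left(a,x \right)} = 10 + 5 a$
$n{\left(g,I \right)} = 5 I$ ($n{\left(g,I \right)} = I 5 = 5 I$)
$\left(-12 + Z{\left(5,7 \right)}\right) n{\left(2,\frac{1}{-2 - 4} \right)} = \left(-12 + \left(10 + 5 \cdot 5\right)\right) \frac{5}{-2 - 4} = \left(-12 + \left(10 + 25\right)\right) \frac{5}{-6} = \left(-12 + 35\right) 5 \left(- \frac{1}{6}\right) = 23 \left(- \frac{5}{6}\right) = - \frac{115}{6}$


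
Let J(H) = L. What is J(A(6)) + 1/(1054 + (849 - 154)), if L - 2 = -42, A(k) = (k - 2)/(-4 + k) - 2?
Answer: -69959/1749 ≈ -39.999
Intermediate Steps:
A(k) = -2 + (-2 + k)/(-4 + k) (A(k) = (-2 + k)/(-4 + k) - 2 = -2 + (-2 + k)/(-4 + k))
L = -40 (L = 2 - 42 = -40)
J(H) = -40
J(A(6)) + 1/(1054 + (849 - 154)) = -40 + 1/(1054 + (849 - 154)) = -40 + 1/(1054 + 695) = -40 + 1/1749 = -69959/1749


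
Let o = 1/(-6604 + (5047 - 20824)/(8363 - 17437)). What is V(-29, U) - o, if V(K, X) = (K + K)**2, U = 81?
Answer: 201533612590/59908919 ≈ 3364.0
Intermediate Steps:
V(K, X) = 4*K**2 (V(K, X) = (2*K)**2 = 4*K**2)
o = -9074/59908919 (o = 1/(-6604 - 15777/(-9074)) = 1/(-6604 - 15777*(-1/9074)) = 1/(-6604 + 15777/9074) = 1/(-59908919/9074) = -9074/59908919 ≈ -0.00015146)
V(-29, U) - o = 4*(-29)**2 - 1*(-9074/59908919) = 4*841 + 9074/59908919 = 3364 + 9074/59908919 = 201533612590/59908919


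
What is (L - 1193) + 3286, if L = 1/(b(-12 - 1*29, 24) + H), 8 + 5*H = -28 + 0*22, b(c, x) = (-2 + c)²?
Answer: 19274442/9209 ≈ 2093.0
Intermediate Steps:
H = -36/5 (H = -8/5 + (-28 + 0*22)/5 = -8/5 + (-28 + 0)/5 = -8/5 + (⅕)*(-28) = -8/5 - 28/5 = -36/5 ≈ -7.2000)
L = 5/9209 (L = 1/((-2 + (-12 - 1*29))² - 36/5) = 1/((-2 + (-12 - 29))² - 36/5) = 1/((-2 - 41)² - 36/5) = 1/((-43)² - 36/5) = 1/(1849 - 36/5) = 1/(9209/5) = 5/9209 ≈ 0.00054295)
(L - 1193) + 3286 = (5/9209 - 1193) + 3286 = -10986332/9209 + 3286 = 19274442/9209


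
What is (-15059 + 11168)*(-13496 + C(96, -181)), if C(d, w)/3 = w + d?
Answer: 53505141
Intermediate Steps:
C(d, w) = 3*d + 3*w (C(d, w) = 3*(w + d) = 3*(d + w) = 3*d + 3*w)
(-15059 + 11168)*(-13496 + C(96, -181)) = (-15059 + 11168)*(-13496 + (3*96 + 3*(-181))) = -3891*(-13496 + (288 - 543)) = -3891*(-13496 - 255) = -3891*(-13751) = 53505141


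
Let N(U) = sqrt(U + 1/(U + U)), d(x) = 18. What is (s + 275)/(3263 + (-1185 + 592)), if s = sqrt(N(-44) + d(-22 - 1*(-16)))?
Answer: 55/534 + sqrt(8712 + 11*I*sqrt(85206))/58740 ≈ 0.10461 + 0.00028812*I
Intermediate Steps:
N(U) = sqrt(U + 1/(2*U))
s = sqrt(18 + I*sqrt(85206)/44) (s = sqrt(sqrt(2/(-44) + 4*(-44))/2 + 18) = sqrt(sqrt(2*(-1/44) - 176)/2 + 18) = sqrt(sqrt(-1/22 - 176)/2 + 18) = sqrt(sqrt(-3873/22)/2 + 18) = sqrt((I*sqrt(85206)/22)/2 + 18) = sqrt(I*sqrt(85206)/44 + 18) = sqrt(18 + I*sqrt(85206)/44) ≈ 4.3118 + 0.76929*I)
(s + 275)/(3263 + (-1185 + 592)) = (sqrt(8712 + 11*I*sqrt(85206))/22 + 275)/(3263 + (-1185 + 592)) = (275 + sqrt(8712 + 11*I*sqrt(85206))/22)/(3263 - 593) = (275 + sqrt(8712 + 11*I*sqrt(85206))/22)/2670 = (275 + sqrt(8712 + 11*I*sqrt(85206))/22)*(1/2670) = 55/534 + sqrt(8712 + 11*I*sqrt(85206))/58740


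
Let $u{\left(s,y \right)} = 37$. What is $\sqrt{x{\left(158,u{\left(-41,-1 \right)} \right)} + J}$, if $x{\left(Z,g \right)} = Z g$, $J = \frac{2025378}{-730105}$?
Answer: $\frac{2 \sqrt{778687729411865}}{730105} \approx 76.441$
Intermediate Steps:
$J = - \frac{2025378}{730105}$ ($J = 2025378 \left(- \frac{1}{730105}\right) = - \frac{2025378}{730105} \approx -2.7741$)
$\sqrt{x{\left(158,u{\left(-41,-1 \right)} \right)} + J} = \sqrt{158 \cdot 37 - \frac{2025378}{730105}} = \sqrt{5846 - \frac{2025378}{730105}} = \sqrt{\frac{4266168452}{730105}} = \frac{2 \sqrt{778687729411865}}{730105}$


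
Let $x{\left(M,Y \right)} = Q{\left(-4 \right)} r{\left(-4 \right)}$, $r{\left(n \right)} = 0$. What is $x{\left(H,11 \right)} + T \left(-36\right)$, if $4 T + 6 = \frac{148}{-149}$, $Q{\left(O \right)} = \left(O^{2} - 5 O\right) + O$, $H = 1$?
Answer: $\frac{9378}{149} \approx 62.94$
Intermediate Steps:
$Q{\left(O \right)} = O^{2} - 4 O$
$T = - \frac{521}{298}$ ($T = - \frac{3}{2} + \frac{148 \frac{1}{-149}}{4} = - \frac{3}{2} + \frac{148 \left(- \frac{1}{149}\right)}{4} = - \frac{3}{2} + \frac{1}{4} \left(- \frac{148}{149}\right) = - \frac{3}{2} - \frac{37}{149} = - \frac{521}{298} \approx -1.7483$)
$x{\left(M,Y \right)} = 0$ ($x{\left(M,Y \right)} = - 4 \left(-4 - 4\right) 0 = \left(-4\right) \left(-8\right) 0 = 32 \cdot 0 = 0$)
$x{\left(H,11 \right)} + T \left(-36\right) = 0 - - \frac{9378}{149} = 0 + \frac{9378}{149} = \frac{9378}{149}$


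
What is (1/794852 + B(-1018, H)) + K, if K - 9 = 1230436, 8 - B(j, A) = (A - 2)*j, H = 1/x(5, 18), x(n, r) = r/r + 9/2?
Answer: 10742125120807/8743372 ≈ 1.2286e+6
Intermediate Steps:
x(n, r) = 11/2 (x(n, r) = 1 + 9*(½) = 1 + 9/2 = 11/2)
H = 2/11 (H = 1/(11/2) = 2/11 ≈ 0.18182)
B(j, A) = 8 - j*(-2 + A) (B(j, A) = 8 - (A - 2)*j = 8 - (-2 + A)*j = 8 - j*(-2 + A))
K = 1230445 (K = 9 + 1230436 = 1230445)
(1/794852 + B(-1018, H)) + K = (1/794852 + (8 + 2*(-1018) - 1*2/11*(-1018))) + 1230445 = (1/794852 + (8 - 2036 + 2036/11)) + 1230445 = (1/794852 - 20272/11) + 1230445 = -16113239733/8743372 + 1230445 = 10742125120807/8743372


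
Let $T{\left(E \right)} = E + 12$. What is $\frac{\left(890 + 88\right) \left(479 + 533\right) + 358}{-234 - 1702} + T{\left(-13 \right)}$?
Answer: $- \frac{496015}{968} \approx -512.41$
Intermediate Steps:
$T{\left(E \right)} = 12 + E$
$\frac{\left(890 + 88\right) \left(479 + 533\right) + 358}{-234 - 1702} + T{\left(-13 \right)} = \frac{\left(890 + 88\right) \left(479 + 533\right) + 358}{-234 - 1702} + \left(12 - 13\right) = \frac{978 \cdot 1012 + 358}{-1936} - 1 = \left(989736 + 358\right) \left(- \frac{1}{1936}\right) - 1 = 990094 \left(- \frac{1}{1936}\right) - 1 = - \frac{495047}{968} - 1 = - \frac{496015}{968}$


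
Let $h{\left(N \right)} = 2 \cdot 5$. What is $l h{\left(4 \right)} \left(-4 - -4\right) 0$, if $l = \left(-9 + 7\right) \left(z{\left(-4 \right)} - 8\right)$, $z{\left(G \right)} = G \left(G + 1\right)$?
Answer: $0$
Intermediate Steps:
$h{\left(N \right)} = 10$
$z{\left(G \right)} = G \left(1 + G\right)$
$l = -8$ ($l = \left(-9 + 7\right) \left(- 4 \left(1 - 4\right) - 8\right) = - 2 \left(\left(-4\right) \left(-3\right) - 8\right) = - 2 \left(12 - 8\right) = \left(-2\right) 4 = -8$)
$l h{\left(4 \right)} \left(-4 - -4\right) 0 = \left(-8\right) 10 \left(-4 - -4\right) 0 = - 80 \left(-4 + 4\right) 0 = - 80 \cdot 0 \cdot 0 = \left(-80\right) 0 = 0$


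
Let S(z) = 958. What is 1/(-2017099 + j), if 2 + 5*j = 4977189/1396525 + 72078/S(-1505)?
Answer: -3344677375/6746494012868069 ≈ -4.9577e-7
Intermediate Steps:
j = 51375567056/3344677375 (j = -⅖ + (4977189/1396525 + 72078/958)/5 = -⅖ + (4977189*(1/1396525) + 72078*(1/958))/5 = -⅖ + (4977189/1396525 + 36039/479)/5 = -⅖ + (⅕)*(52713438006/668935475) = -⅖ + 52713438006/3344677375 = 51375567056/3344677375 ≈ 15.360)
1/(-2017099 + j) = 1/(-2017099 + 51375567056/3344677375) = 1/(-6746494012868069/3344677375) = -3344677375/6746494012868069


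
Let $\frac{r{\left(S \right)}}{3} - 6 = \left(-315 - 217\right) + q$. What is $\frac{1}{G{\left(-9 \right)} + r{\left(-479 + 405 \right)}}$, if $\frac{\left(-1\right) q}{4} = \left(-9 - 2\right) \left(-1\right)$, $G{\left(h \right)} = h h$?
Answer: $- \frac{1}{1629} \approx -0.00061387$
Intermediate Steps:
$G{\left(h \right)} = h^{2}$
$q = -44$ ($q = - 4 \left(-9 - 2\right) \left(-1\right) = - 4 \left(\left(-11\right) \left(-1\right)\right) = \left(-4\right) 11 = -44$)
$r{\left(S \right)} = -1710$ ($r{\left(S \right)} = 18 + 3 \left(\left(-315 - 217\right) - 44\right) = 18 + 3 \left(-532 - 44\right) = 18 + 3 \left(-576\right) = 18 - 1728 = -1710$)
$\frac{1}{G{\left(-9 \right)} + r{\left(-479 + 405 \right)}} = \frac{1}{\left(-9\right)^{2} - 1710} = \frac{1}{81 - 1710} = \frac{1}{-1629} = - \frac{1}{1629}$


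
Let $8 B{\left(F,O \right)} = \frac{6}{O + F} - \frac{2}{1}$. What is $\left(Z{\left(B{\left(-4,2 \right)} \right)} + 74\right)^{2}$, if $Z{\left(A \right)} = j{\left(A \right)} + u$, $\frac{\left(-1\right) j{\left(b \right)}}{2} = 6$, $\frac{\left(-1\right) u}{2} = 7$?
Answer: $2304$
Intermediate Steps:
$u = -14$ ($u = \left(-2\right) 7 = -14$)
$j{\left(b \right)} = -12$ ($j{\left(b \right)} = \left(-2\right) 6 = -12$)
$B{\left(F,O \right)} = - \frac{1}{4} + \frac{3}{4 \left(F + O\right)}$ ($B{\left(F,O \right)} = \frac{\frac{6}{O + F} - \frac{2}{1}}{8} = \frac{\frac{6}{F + O} - 2}{8} = \frac{-2 + \frac{6}{F + O}}{8} = - \frac{1}{4} + \frac{3}{4 \left(F + O\right)}$)
$Z{\left(A \right)} = -26$ ($Z{\left(A \right)} = -12 - 14 = -26$)
$\left(Z{\left(B{\left(-4,2 \right)} \right)} + 74\right)^{2} = \left(-26 + 74\right)^{2} = 48^{2} = 2304$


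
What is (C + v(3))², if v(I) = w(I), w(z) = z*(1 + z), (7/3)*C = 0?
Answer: 144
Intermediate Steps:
C = 0 (C = (3/7)*0 = 0)
v(I) = I*(1 + I)
(C + v(3))² = (0 + 3*(1 + 3))² = (0 + 3*4)² = (0 + 12)² = 12² = 144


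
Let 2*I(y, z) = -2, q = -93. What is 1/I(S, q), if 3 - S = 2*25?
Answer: -1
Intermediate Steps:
S = -47 (S = 3 - 2*25 = 3 - 1*50 = 3 - 50 = -47)
I(y, z) = -1 (I(y, z) = (½)*(-2) = -1)
1/I(S, q) = 1/(-1) = -1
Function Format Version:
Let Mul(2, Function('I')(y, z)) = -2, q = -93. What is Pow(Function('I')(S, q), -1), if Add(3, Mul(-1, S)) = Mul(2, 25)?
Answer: -1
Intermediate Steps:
S = -47 (S = Add(3, Mul(-1, Mul(2, 25))) = Add(3, Mul(-1, 50)) = Add(3, -50) = -47)
Function('I')(y, z) = -1 (Function('I')(y, z) = Mul(Rational(1, 2), -2) = -1)
Pow(Function('I')(S, q), -1) = Pow(-1, -1) = -1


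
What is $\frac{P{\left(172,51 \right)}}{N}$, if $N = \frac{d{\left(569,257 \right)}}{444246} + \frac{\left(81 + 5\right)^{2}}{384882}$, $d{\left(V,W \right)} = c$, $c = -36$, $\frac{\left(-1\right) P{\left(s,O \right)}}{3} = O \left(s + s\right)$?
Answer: $- \frac{187482079857798}{68162243} \approx -2.7505 \cdot 10^{6}$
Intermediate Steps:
$P{\left(s,O \right)} = - 6 O s$ ($P{\left(s,O \right)} = - 3 O \left(s + s\right) = - 3 O 2 s = - 3 \cdot 2 O s = - 6 O s$)
$d{\left(V,W \right)} = -36$
$N = \frac{272648972}{14248524081}$ ($N = - \frac{36}{444246} + \frac{\left(81 + 5\right)^{2}}{384882} = \left(-36\right) \frac{1}{444246} + 86^{2} \cdot \frac{1}{384882} = - \frac{6}{74041} + 7396 \cdot \frac{1}{384882} = - \frac{6}{74041} + \frac{3698}{192441} = \frac{272648972}{14248524081} \approx 0.019135$)
$\frac{P{\left(172,51 \right)}}{N} = \frac{\left(-6\right) 51 \cdot 172}{\frac{272648972}{14248524081}} = \left(-52632\right) \frac{14248524081}{272648972} = - \frac{187482079857798}{68162243}$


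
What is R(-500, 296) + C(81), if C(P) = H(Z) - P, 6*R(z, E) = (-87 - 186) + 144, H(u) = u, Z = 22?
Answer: -161/2 ≈ -80.500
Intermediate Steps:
R(z, E) = -43/2 (R(z, E) = ((-87 - 186) + 144)/6 = (-273 + 144)/6 = (⅙)*(-129) = -43/2)
C(P) = 22 - P
R(-500, 296) + C(81) = -43/2 + (22 - 1*81) = -43/2 + (22 - 81) = -43/2 - 59 = -161/2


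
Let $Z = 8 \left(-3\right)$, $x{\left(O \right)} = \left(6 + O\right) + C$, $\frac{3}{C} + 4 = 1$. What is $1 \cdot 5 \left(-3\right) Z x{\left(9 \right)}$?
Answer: $5040$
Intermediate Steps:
$C = -1$ ($C = \frac{3}{-4 + 1} = \frac{3}{-3} = 3 \left(- \frac{1}{3}\right) = -1$)
$x{\left(O \right)} = 5 + O$ ($x{\left(O \right)} = \left(6 + O\right) - 1 = 5 + O$)
$Z = -24$
$1 \cdot 5 \left(-3\right) Z x{\left(9 \right)} = 1 \cdot 5 \left(-3\right) \left(-24\right) \left(5 + 9\right) = 5 \left(-3\right) \left(-24\right) 14 = \left(-15\right) \left(-24\right) 14 = 360 \cdot 14 = 5040$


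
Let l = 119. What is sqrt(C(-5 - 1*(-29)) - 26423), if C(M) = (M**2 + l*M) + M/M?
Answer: 11*I*sqrt(190) ≈ 151.62*I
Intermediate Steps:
C(M) = 1 + M**2 + 119*M (C(M) = (M**2 + 119*M) + M/M = (M**2 + 119*M) + 1 = 1 + M**2 + 119*M)
sqrt(C(-5 - 1*(-29)) - 26423) = sqrt((1 + (-5 - 1*(-29))**2 + 119*(-5 - 1*(-29))) - 26423) = sqrt((1 + (-5 + 29)**2 + 119*(-5 + 29)) - 26423) = sqrt((1 + 24**2 + 119*24) - 26423) = sqrt((1 + 576 + 2856) - 26423) = sqrt(3433 - 26423) = sqrt(-22990) = 11*I*sqrt(190)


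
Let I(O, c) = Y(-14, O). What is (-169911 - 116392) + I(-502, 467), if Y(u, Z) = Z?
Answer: -286805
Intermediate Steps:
I(O, c) = O
(-169911 - 116392) + I(-502, 467) = (-169911 - 116392) - 502 = -286303 - 502 = -286805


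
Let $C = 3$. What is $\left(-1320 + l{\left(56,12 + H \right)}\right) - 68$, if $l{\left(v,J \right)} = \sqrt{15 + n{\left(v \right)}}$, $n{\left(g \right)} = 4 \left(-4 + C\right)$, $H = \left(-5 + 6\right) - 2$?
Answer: $-1388 + \sqrt{11} \approx -1384.7$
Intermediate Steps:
$H = -1$ ($H = 1 - 2 = -1$)
$n{\left(g \right)} = -4$ ($n{\left(g \right)} = 4 \left(-4 + 3\right) = 4 \left(-1\right) = -4$)
$l{\left(v,J \right)} = \sqrt{11}$ ($l{\left(v,J \right)} = \sqrt{15 - 4} = \sqrt{11}$)
$\left(-1320 + l{\left(56,12 + H \right)}\right) - 68 = \left(-1320 + \sqrt{11}\right) - 68 = -1388 + \sqrt{11}$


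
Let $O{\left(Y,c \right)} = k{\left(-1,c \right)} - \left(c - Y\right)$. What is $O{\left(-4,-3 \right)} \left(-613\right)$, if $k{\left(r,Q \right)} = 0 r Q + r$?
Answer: $1226$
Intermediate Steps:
$k{\left(r,Q \right)} = r$ ($k{\left(r,Q \right)} = 0 Q + r = 0 + r = r$)
$O{\left(Y,c \right)} = -1 + Y - c$ ($O{\left(Y,c \right)} = -1 - \left(c - Y\right) = -1 + \left(Y - c\right) = -1 + Y - c$)
$O{\left(-4,-3 \right)} \left(-613\right) = \left(-1 - 4 - -3\right) \left(-613\right) = \left(-1 - 4 + 3\right) \left(-613\right) = \left(-2\right) \left(-613\right) = 1226$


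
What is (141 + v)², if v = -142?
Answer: 1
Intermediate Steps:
(141 + v)² = (141 - 142)² = (-1)² = 1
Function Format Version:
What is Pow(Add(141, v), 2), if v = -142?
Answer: 1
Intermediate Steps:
Pow(Add(141, v), 2) = Pow(Add(141, -142), 2) = Pow(-1, 2) = 1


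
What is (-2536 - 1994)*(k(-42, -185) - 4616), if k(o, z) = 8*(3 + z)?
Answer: 27506160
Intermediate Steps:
k(o, z) = 24 + 8*z
(-2536 - 1994)*(k(-42, -185) - 4616) = (-2536 - 1994)*((24 + 8*(-185)) - 4616) = -4530*((24 - 1480) - 4616) = -4530*(-1456 - 4616) = -4530*(-6072) = 27506160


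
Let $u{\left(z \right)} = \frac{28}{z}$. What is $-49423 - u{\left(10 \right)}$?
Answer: $- \frac{247129}{5} \approx -49426.0$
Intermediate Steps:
$-49423 - u{\left(10 \right)} = -49423 - \frac{28}{10} = -49423 - 28 \cdot \frac{1}{10} = -49423 - \frac{14}{5} = - \frac{247129}{5}$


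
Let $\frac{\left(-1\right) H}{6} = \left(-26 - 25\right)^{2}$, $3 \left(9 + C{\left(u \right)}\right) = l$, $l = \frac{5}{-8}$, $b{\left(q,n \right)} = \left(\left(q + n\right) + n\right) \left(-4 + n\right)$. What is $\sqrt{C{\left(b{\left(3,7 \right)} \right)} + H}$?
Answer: $\frac{i \sqrt{2248590}}{12} \approx 124.96 i$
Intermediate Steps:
$b{\left(q,n \right)} = \left(-4 + n\right) \left(q + 2 n\right)$ ($b{\left(q,n \right)} = \left(\left(n + q\right) + n\right) \left(-4 + n\right) = \left(q + 2 n\right) \left(-4 + n\right) = \left(-4 + n\right) \left(q + 2 n\right)$)
$l = - \frac{5}{8}$ ($l = 5 \left(- \frac{1}{8}\right) = - \frac{5}{8} \approx -0.625$)
$C{\left(u \right)} = - \frac{221}{24}$ ($C{\left(u \right)} = -9 + \frac{1}{3} \left(- \frac{5}{8}\right) = -9 - \frac{5}{24} = - \frac{221}{24}$)
$H = -15606$ ($H = - 6 \left(-26 - 25\right)^{2} = - 6 \left(-51\right)^{2} = \left(-6\right) 2601 = -15606$)
$\sqrt{C{\left(b{\left(3,7 \right)} \right)} + H} = \sqrt{- \frac{221}{24} - 15606} = \sqrt{- \frac{374765}{24}} = \frac{i \sqrt{2248590}}{12}$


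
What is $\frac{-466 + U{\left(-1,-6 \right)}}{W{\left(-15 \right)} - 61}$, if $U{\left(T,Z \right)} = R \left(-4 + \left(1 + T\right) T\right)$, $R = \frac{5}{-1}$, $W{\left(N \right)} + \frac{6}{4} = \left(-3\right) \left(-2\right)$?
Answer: $\frac{892}{113} \approx 7.8938$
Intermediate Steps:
$W{\left(N \right)} = \frac{9}{2}$ ($W{\left(N \right)} = - \frac{3}{2} - -6 = - \frac{3}{2} + 6 = \frac{9}{2}$)
$R = -5$ ($R = 5 \left(-1\right) = -5$)
$U{\left(T,Z \right)} = 20 - 5 T \left(1 + T\right)$ ($U{\left(T,Z \right)} = - 5 \left(-4 + \left(1 + T\right) T\right) = - 5 \left(-4 + T \left(1 + T\right)\right) = 20 - 5 T \left(1 + T\right)$)
$\frac{-466 + U{\left(-1,-6 \right)}}{W{\left(-15 \right)} - 61} = \frac{-466 - \left(-25 + 5\right)}{\frac{9}{2} - 61} = \frac{-466 + \left(20 + 5 - 5\right)}{- \frac{113}{2}} = \left(-466 + \left(20 + 5 - 5\right)\right) \left(- \frac{2}{113}\right) = \left(-466 + 20\right) \left(- \frac{2}{113}\right) = \left(-446\right) \left(- \frac{2}{113}\right) = \frac{892}{113}$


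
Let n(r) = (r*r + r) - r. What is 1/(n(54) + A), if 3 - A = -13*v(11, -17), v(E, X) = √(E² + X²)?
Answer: 2919/8451271 - 13*√410/8451271 ≈ 0.00031425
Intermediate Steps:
n(r) = r² (n(r) = (r² + r) - r = (r + r²) - r = r²)
A = 3 + 13*√410 (A = 3 - (-13)*√(11² + (-17)²) = 3 - (-13)*√(121 + 289) = 3 - (-13)*√410 = 3 + 13*√410 ≈ 266.23)
1/(n(54) + A) = 1/(54² + (3 + 13*√410)) = 1/(2916 + (3 + 13*√410)) = 1/(2919 + 13*√410)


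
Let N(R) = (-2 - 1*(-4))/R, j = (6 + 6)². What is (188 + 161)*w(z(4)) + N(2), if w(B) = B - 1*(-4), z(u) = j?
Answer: 51653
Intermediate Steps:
j = 144 (j = 12² = 144)
z(u) = 144
N(R) = 2/R (N(R) = (-2 + 4)/R = 2/R)
w(B) = 4 + B (w(B) = B + 4 = 4 + B)
(188 + 161)*w(z(4)) + N(2) = (188 + 161)*(4 + 144) + 2/2 = 349*148 + 2*(½) = 51652 + 1 = 51653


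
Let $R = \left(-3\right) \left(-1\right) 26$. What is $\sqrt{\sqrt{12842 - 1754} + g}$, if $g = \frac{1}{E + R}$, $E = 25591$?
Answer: $\frac{\sqrt{25669 + 7906770732 \sqrt{77}}}{25669} \approx 10.262$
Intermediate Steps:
$R = 78$ ($R = 3 \cdot 26 = 78$)
$g = \frac{1}{25669}$ ($g = \frac{1}{25591 + 78} = \frac{1}{25669} \approx 3.8958 \cdot 10^{-5}$)
$\sqrt{\sqrt{12842 - 1754} + g} = \sqrt{\sqrt{12842 - 1754} + \frac{1}{25669}} = \sqrt{\sqrt{11088} + \frac{1}{25669}} = \sqrt{12 \sqrt{77} + \frac{1}{25669}} = \sqrt{\frac{1}{25669} + 12 \sqrt{77}}$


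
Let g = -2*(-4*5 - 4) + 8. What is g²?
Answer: 3136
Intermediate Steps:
g = 56 (g = -2*(-20 - 4) + 8 = -2*(-24) + 8 = 48 + 8 = 56)
g² = 56² = 3136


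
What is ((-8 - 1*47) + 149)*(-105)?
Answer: -9870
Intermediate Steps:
((-8 - 1*47) + 149)*(-105) = ((-8 - 47) + 149)*(-105) = (-55 + 149)*(-105) = 94*(-105) = -9870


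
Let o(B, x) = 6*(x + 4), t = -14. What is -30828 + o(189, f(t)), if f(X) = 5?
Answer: -30774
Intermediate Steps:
o(B, x) = 24 + 6*x (o(B, x) = 6*(4 + x) = 24 + 6*x)
-30828 + o(189, f(t)) = -30828 + (24 + 6*5) = -30828 + (24 + 30) = -30828 + 54 = -30774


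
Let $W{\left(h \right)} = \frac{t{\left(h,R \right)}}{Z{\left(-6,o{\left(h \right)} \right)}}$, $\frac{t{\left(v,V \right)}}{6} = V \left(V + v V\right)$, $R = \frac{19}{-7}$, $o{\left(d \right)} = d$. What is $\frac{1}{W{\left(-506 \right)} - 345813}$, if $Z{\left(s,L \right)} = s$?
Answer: $- \frac{49}{16762532} \approx -2.9232 \cdot 10^{-6}$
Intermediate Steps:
$R = - \frac{19}{7}$ ($R = 19 \left(- \frac{1}{7}\right) = - \frac{19}{7} \approx -2.7143$)
$t{\left(v,V \right)} = 6 V \left(V + V v\right)$ ($t{\left(v,V \right)} = 6 V \left(V + v V\right) = 6 V \left(V + V v\right)$)
$W{\left(h \right)} = - \frac{361}{49} - \frac{361 h}{49}$ ($W{\left(h \right)} = \frac{6 \left(- \frac{19}{7}\right)^{2} \left(1 + h\right)}{-6} = 6 \cdot \frac{361}{49} \left(1 + h\right) \left(- \frac{1}{6}\right) = \left(\frac{2166}{49} + \frac{2166 h}{49}\right) \left(- \frac{1}{6}\right) = - \frac{361}{49} - \frac{361 h}{49}$)
$\frac{1}{W{\left(-506 \right)} - 345813} = \frac{1}{\left(- \frac{361}{49} - - \frac{182666}{49}\right) - 345813} = \frac{1}{\left(- \frac{361}{49} + \frac{182666}{49}\right) - 345813} = \frac{1}{\frac{182305}{49} - 345813} = \frac{1}{- \frac{16762532}{49}} = - \frac{49}{16762532}$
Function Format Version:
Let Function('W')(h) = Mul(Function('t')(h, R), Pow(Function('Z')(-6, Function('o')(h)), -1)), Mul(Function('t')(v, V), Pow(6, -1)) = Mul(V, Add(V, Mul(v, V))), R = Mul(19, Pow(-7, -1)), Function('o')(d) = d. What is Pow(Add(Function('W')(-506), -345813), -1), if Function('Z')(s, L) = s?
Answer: Rational(-49, 16762532) ≈ -2.9232e-6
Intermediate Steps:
R = Rational(-19, 7) (R = Mul(19, Rational(-1, 7)) = Rational(-19, 7) ≈ -2.7143)
Function('t')(v, V) = Mul(6, V, Add(V, Mul(V, v))) (Function('t')(v, V) = Mul(6, Mul(V, Add(V, Mul(v, V)))) = Mul(6, Mul(V, Add(V, Mul(V, v)))) = Mul(6, V, Add(V, Mul(V, v))))
Function('W')(h) = Add(Rational(-361, 49), Mul(Rational(-361, 49), h)) (Function('W')(h) = Mul(Mul(6, Pow(Rational(-19, 7), 2), Add(1, h)), Pow(-6, -1)) = Mul(Mul(6, Rational(361, 49), Add(1, h)), Rational(-1, 6)) = Mul(Add(Rational(2166, 49), Mul(Rational(2166, 49), h)), Rational(-1, 6)) = Add(Rational(-361, 49), Mul(Rational(-361, 49), h)))
Pow(Add(Function('W')(-506), -345813), -1) = Pow(Add(Add(Rational(-361, 49), Mul(Rational(-361, 49), -506)), -345813), -1) = Pow(Add(Add(Rational(-361, 49), Rational(182666, 49)), -345813), -1) = Pow(Add(Rational(182305, 49), -345813), -1) = Pow(Rational(-16762532, 49), -1) = Rational(-49, 16762532)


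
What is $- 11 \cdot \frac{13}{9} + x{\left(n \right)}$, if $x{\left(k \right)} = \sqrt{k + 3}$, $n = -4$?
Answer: $- \frac{143}{9} + i \approx -15.889 + 1.0 i$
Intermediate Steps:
$x{\left(k \right)} = \sqrt{3 + k}$
$- 11 \cdot \frac{13}{9} + x{\left(n \right)} = - 11 \cdot \frac{13}{9} + \sqrt{3 - 4} = - 11 \cdot 13 \cdot \frac{1}{9} + \sqrt{-1} = \left(-11\right) \frac{13}{9} + i = - \frac{143}{9} + i$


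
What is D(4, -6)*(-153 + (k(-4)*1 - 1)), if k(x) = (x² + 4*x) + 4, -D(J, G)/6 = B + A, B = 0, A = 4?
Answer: 3600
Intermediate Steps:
D(J, G) = -24 (D(J, G) = -6*(0 + 4) = -6*4 = -24)
k(x) = 4 + x² + 4*x
D(4, -6)*(-153 + (k(-4)*1 - 1)) = -24*(-153 + ((4 + (-4)² + 4*(-4))*1 - 1)) = -24*(-153 + ((4 + 16 - 16)*1 - 1)) = -24*(-153 + (4*1 - 1)) = -24*(-153 + (4 - 1)) = -24*(-153 + 3) = -24*(-150) = 3600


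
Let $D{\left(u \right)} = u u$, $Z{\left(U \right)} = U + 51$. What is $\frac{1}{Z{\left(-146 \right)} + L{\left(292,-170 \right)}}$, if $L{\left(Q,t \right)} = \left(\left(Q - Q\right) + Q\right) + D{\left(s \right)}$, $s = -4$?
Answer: $\frac{1}{213} \approx 0.0046948$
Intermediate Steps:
$Z{\left(U \right)} = 51 + U$
$D{\left(u \right)} = u^{2}$
$L{\left(Q,t \right)} = 16 + Q$ ($L{\left(Q,t \right)} = \left(\left(Q - Q\right) + Q\right) + \left(-4\right)^{2} = \left(0 + Q\right) + 16 = Q + 16 = 16 + Q$)
$\frac{1}{Z{\left(-146 \right)} + L{\left(292,-170 \right)}} = \frac{1}{\left(51 - 146\right) + \left(16 + 292\right)} = \frac{1}{-95 + 308} = \frac{1}{213}$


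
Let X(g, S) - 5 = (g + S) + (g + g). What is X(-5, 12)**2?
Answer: 4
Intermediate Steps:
X(g, S) = 5 + S + 3*g (X(g, S) = 5 + ((g + S) + (g + g)) = 5 + ((S + g) + 2*g) = 5 + (S + 3*g) = 5 + S + 3*g)
X(-5, 12)**2 = (5 + 12 + 3*(-5))**2 = (5 + 12 - 15)**2 = 2**2 = 4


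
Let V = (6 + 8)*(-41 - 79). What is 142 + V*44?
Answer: -73778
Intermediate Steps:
V = -1680 (V = 14*(-120) = -1680)
142 + V*44 = 142 - 1680*44 = 142 - 73920 = -73778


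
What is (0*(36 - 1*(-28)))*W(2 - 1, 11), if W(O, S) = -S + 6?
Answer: 0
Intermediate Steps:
W(O, S) = 6 - S
(0*(36 - 1*(-28)))*W(2 - 1, 11) = (0*(36 - 1*(-28)))*(6 - 1*11) = (0*(36 + 28))*(6 - 11) = (0*64)*(-5) = 0*(-5) = 0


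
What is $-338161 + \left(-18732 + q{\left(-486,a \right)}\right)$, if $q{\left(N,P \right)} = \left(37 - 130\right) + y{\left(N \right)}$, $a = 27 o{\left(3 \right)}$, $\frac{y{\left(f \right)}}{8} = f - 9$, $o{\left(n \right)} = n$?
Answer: $-360946$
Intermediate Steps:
$y{\left(f \right)} = -72 + 8 f$ ($y{\left(f \right)} = 8 \left(f - 9\right) = 8 \left(-9 + f\right) = -72 + 8 f$)
$a = 81$ ($a = 27 \cdot 3 = 81$)
$q{\left(N,P \right)} = -165 + 8 N$ ($q{\left(N,P \right)} = \left(37 - 130\right) + \left(-72 + 8 N\right) = -93 + \left(-72 + 8 N\right) = -165 + 8 N$)
$-338161 + \left(-18732 + q{\left(-486,a \right)}\right) = -338161 + \left(-18732 + \left(-165 + 8 \left(-486\right)\right)\right) = -338161 - 22785 = -360946$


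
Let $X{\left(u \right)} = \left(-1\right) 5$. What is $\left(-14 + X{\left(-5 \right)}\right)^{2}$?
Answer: $361$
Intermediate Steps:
$X{\left(u \right)} = -5$
$\left(-14 + X{\left(-5 \right)}\right)^{2} = \left(-14 - 5\right)^{2} = \left(-19\right)^{2} = 361$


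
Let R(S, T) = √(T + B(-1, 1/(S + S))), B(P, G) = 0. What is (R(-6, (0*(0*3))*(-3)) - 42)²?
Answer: 1764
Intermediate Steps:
R(S, T) = √T (R(S, T) = √(T + 0) = √T)
(R(-6, (0*(0*3))*(-3)) - 42)² = (√((0*(0*3))*(-3)) - 42)² = (√((0*0)*(-3)) - 42)² = (√(0*(-3)) - 42)² = (√0 - 42)² = (0 - 42)² = (-42)² = 1764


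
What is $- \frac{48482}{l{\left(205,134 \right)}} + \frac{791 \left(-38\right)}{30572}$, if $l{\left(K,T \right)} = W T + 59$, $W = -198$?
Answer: $\frac{343233135}{404666278} \approx 0.84819$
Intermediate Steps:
$l{\left(K,T \right)} = 59 - 198 T$ ($l{\left(K,T \right)} = - 198 T + 59 = 59 - 198 T$)
$- \frac{48482}{l{\left(205,134 \right)}} + \frac{791 \left(-38\right)}{30572} = - \frac{48482}{59 - 26532} + \frac{791 \left(-38\right)}{30572} = - \frac{48482}{59 - 26532} - \frac{15029}{15286} = - \frac{48482}{-26473} - \frac{15029}{15286} = \left(-48482\right) \left(- \frac{1}{26473}\right) - \frac{15029}{15286} = \frac{48482}{26473} - \frac{15029}{15286} = \frac{343233135}{404666278}$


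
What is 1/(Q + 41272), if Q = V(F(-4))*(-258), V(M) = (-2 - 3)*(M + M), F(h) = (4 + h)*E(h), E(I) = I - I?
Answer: 1/41272 ≈ 2.4229e-5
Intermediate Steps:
E(I) = 0
F(h) = 0 (F(h) = (4 + h)*0 = 0)
V(M) = -10*M
Q = 0 (Q = -10*0*(-258) = 0*(-258) = 0)
1/(Q + 41272) = 1/(0 + 41272) = 1/41272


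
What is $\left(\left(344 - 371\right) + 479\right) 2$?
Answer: $904$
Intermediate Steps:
$\left(\left(344 - 371\right) + 479\right) 2 = \left(-27 + 479\right) 2 = 452 \cdot 2 = 904$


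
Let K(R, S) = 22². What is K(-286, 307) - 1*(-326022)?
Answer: 326506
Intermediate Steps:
K(R, S) = 484
K(-286, 307) - 1*(-326022) = 484 - 1*(-326022) = 484 + 326022 = 326506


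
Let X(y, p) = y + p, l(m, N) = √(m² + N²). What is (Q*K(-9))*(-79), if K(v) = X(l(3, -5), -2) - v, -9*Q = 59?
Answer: 32627/9 + 4661*√34/9 ≈ 6645.0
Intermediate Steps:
l(m, N) = √(N² + m²)
Q = -59/9 (Q = -⅑*59 = -59/9 ≈ -6.5556)
X(y, p) = p + y
K(v) = -2 + √34 - v (K(v) = (-2 + √((-5)² + 3²)) - v = (-2 + √(25 + 9)) - v = (-2 + √34) - v = -2 + √34 - v)
(Q*K(-9))*(-79) = -59*(-2 + √34 - 1*(-9))/9*(-79) = -59*(-2 + √34 + 9)/9*(-79) = -59*(7 + √34)/9*(-79) = (-413/9 - 59*√34/9)*(-79) = 32627/9 + 4661*√34/9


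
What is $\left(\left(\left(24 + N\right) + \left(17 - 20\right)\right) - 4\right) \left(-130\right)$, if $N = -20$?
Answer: $390$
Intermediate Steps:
$\left(\left(\left(24 + N\right) + \left(17 - 20\right)\right) - 4\right) \left(-130\right) = \left(\left(\left(24 - 20\right) + \left(17 - 20\right)\right) - 4\right) \left(-130\right) = \left(\left(4 - 3\right) - 4\right) \left(-130\right) = \left(1 - 4\right) \left(-130\right) = \left(-3\right) \left(-130\right) = 390$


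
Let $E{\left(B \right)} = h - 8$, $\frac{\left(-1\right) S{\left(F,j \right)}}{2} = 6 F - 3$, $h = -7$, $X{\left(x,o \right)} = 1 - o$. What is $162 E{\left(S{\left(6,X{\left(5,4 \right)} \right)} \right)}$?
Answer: $-2430$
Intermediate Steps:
$S{\left(F,j \right)} = 6 - 12 F$ ($S{\left(F,j \right)} = - 2 \left(6 F - 3\right) = - 2 \left(-3 + 6 F\right) = 6 - 12 F$)
$E{\left(B \right)} = -15$ ($E{\left(B \right)} = -7 - 8 = -15$)
$162 E{\left(S{\left(6,X{\left(5,4 \right)} \right)} \right)} = 162 \left(-15\right) = -2430$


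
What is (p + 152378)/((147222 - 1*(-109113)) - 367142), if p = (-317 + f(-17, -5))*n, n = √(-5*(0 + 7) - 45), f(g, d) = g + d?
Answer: -152378/110807 + 1356*I*√5/110807 ≈ -1.3752 + 0.027364*I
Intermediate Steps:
f(g, d) = d + g
n = 4*I*√5 (n = √(-5*7 - 45) = √(-35 - 45) = √(-80) = 4*I*√5 ≈ 8.9443*I)
p = -1356*I*√5 (p = (-317 + (-5 - 17))*(4*I*√5) = (-317 - 22)*(4*I*√5) = -1356*I*√5 ≈ -3032.1*I)
(p + 152378)/((147222 - 1*(-109113)) - 367142) = (-1356*I*√5 + 152378)/((147222 - 1*(-109113)) - 367142) = (152378 - 1356*I*√5)/((147222 + 109113) - 367142) = (152378 - 1356*I*√5)/(256335 - 367142) = (152378 - 1356*I*√5)/(-110807) = (152378 - 1356*I*√5)*(-1/110807) = -152378/110807 + 1356*I*√5/110807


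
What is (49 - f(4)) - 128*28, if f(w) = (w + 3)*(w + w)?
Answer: -3591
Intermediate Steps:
f(w) = 2*w*(3 + w) (f(w) = (3 + w)*(2*w) = 2*w*(3 + w))
(49 - f(4)) - 128*28 = (49 - 2*4*(3 + 4)) - 128*28 = (49 - 2*4*7) - 3584 = (49 - 1*56) - 3584 = (49 - 56) - 3584 = -7 - 3584 = -3591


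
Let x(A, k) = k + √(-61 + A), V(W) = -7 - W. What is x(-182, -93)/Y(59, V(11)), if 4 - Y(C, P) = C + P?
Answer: 93/37 - 9*I*√3/37 ≈ 2.5135 - 0.42131*I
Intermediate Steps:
Y(C, P) = 4 - C - P (Y(C, P) = 4 - (C + P) = 4 + (-C - P) = 4 - C - P)
x(-182, -93)/Y(59, V(11)) = (-93 + √(-61 - 182))/(4 - 1*59 - (-7 - 1*11)) = (-93 + √(-243))/(4 - 59 - (-7 - 11)) = (-93 + 9*I*√3)/(4 - 59 - 1*(-18)) = (-93 + 9*I*√3)/(4 - 59 + 18) = (-93 + 9*I*√3)/(-37) = (-93 + 9*I*√3)*(-1/37) = 93/37 - 9*I*√3/37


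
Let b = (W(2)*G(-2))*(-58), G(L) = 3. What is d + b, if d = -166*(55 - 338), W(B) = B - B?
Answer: 46978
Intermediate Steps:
W(B) = 0
d = 46978 (d = -166*(-283) = 46978)
b = 0 (b = (0*3)*(-58) = 0*(-58) = 0)
d + b = 46978 + 0 = 46978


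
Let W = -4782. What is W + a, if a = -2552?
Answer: -7334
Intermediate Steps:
W + a = -4782 - 2552 = -7334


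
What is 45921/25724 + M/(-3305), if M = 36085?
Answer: -155296327/17003564 ≈ -9.1332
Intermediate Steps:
45921/25724 + M/(-3305) = 45921/25724 + 36085/(-3305) = 45921*(1/25724) + 36085*(-1/3305) = 45921/25724 - 7217/661 = -155296327/17003564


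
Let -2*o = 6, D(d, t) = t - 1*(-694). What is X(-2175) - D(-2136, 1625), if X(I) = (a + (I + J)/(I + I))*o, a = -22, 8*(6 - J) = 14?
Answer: -13076083/5800 ≈ -2254.5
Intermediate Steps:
J = 17/4 (J = 6 - ⅛*14 = 6 - 7/4 = 17/4 ≈ 4.2500)
D(d, t) = 694 + t (D(d, t) = t + 694 = 694 + t)
o = -3 (o = -½*6 = -3)
X(I) = 66 - 3*(17/4 + I)/(2*I) (X(I) = (-22 + (I + 17/4)/(I + I))*(-3) = (-22 + (17/4 + I)/((2*I)))*(-3) = (-22 + (17/4 + I)*(1/(2*I)))*(-3) = (-22 + (17/4 + I)/(2*I))*(-3) = 66 - 3*(17/4 + I)/(2*I))
X(-2175) - D(-2136, 1625) = (3/8)*(-17 + 172*(-2175))/(-2175) - (694 + 1625) = (3/8)*(-1/2175)*(-17 - 374100) - 1*2319 = (3/8)*(-1/2175)*(-374117) - 2319 = 374117/5800 - 2319 = -13076083/5800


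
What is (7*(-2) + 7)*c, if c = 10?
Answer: -70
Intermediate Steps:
(7*(-2) + 7)*c = (7*(-2) + 7)*10 = (-14 + 7)*10 = -7*10 = -70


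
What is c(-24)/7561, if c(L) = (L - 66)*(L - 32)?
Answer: 5040/7561 ≈ 0.66658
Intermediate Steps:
c(L) = (-66 + L)*(-32 + L)
c(-24)/7561 = (2112 + (-24)² - 98*(-24))/7561 = (2112 + 576 + 2352)*(1/7561) = 5040*(1/7561) = 5040/7561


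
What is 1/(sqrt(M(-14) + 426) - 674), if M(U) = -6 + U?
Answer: -337/226935 - sqrt(406)/453870 ≈ -0.0015294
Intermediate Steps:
1/(sqrt(M(-14) + 426) - 674) = 1/(sqrt((-6 - 14) + 426) - 674) = 1/(sqrt(-20 + 426) - 674) = 1/(sqrt(406) - 674) = 1/(-674 + sqrt(406))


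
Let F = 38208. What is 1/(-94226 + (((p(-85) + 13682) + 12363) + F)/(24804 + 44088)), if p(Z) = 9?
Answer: -34446/3245676665 ≈ -1.0613e-5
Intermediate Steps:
1/(-94226 + (((p(-85) + 13682) + 12363) + F)/(24804 + 44088)) = 1/(-94226 + (((9 + 13682) + 12363) + 38208)/(24804 + 44088)) = 1/(-94226 + ((13691 + 12363) + 38208)/68892) = 1/(-94226 + (26054 + 38208)*(1/68892)) = 1/(-94226 + 64262*(1/68892)) = 1/(-94226 + 32131/34446) = 1/(-3245676665/34446) = -34446/3245676665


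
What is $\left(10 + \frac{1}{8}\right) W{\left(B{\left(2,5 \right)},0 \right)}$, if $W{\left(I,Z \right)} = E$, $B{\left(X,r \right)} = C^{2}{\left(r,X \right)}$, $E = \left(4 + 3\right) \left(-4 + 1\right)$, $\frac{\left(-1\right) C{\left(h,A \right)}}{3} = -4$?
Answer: $- \frac{1701}{8} \approx -212.63$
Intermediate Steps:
$C{\left(h,A \right)} = 12$ ($C{\left(h,A \right)} = \left(-3\right) \left(-4\right) = 12$)
$E = -21$ ($E = 7 \left(-3\right) = -21$)
$B{\left(X,r \right)} = 144$ ($B{\left(X,r \right)} = 12^{2} = 144$)
$W{\left(I,Z \right)} = -21$
$\left(10 + \frac{1}{8}\right) W{\left(B{\left(2,5 \right)},0 \right)} = \left(10 + \frac{1}{8}\right) \left(-21\right) = \frac{81}{8} \left(-21\right) = - \frac{1701}{8}$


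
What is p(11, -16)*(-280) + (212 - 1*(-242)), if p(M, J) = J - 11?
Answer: 8014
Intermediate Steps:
p(M, J) = -11 + J
p(11, -16)*(-280) + (212 - 1*(-242)) = (-11 - 16)*(-280) + (212 - 1*(-242)) = -27*(-280) + (212 + 242) = 7560 + 454 = 8014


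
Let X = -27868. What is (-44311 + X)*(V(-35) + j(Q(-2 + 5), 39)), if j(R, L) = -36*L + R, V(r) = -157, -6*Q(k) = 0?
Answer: 112671419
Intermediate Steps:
Q(k) = 0 (Q(k) = -⅙*0 = 0)
j(R, L) = R - 36*L
(-44311 + X)*(V(-35) + j(Q(-2 + 5), 39)) = (-44311 - 27868)*(-157 + (0 - 36*39)) = -72179*(-157 + (0 - 1404)) = -72179*(-157 - 1404) = -72179*(-1561) = 112671419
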